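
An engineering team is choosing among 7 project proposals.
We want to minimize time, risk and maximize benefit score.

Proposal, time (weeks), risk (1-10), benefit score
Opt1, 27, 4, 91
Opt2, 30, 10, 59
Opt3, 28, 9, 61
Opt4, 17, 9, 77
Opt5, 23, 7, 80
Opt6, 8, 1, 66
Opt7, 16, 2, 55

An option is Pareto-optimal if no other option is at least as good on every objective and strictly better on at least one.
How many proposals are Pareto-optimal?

Opt1: not dominated (best benefit score).
Opt2: dominated by Opt1 (time 27≤30, risk 4≤10, benefit score 91≥59).
Opt3: dominated by Opt1 (time 27≤28, risk 4≤9, benefit score 91≥61).
Opt4: not dominated.
Opt5: not dominated.
Opt6: not dominated (best time).
Opt7: dominated by Opt6 (time 8≤16, risk 1≤2, benefit score 66≥55).
Pareto-optimal: Opt1, Opt4, Opt5, Opt6 → 4.

4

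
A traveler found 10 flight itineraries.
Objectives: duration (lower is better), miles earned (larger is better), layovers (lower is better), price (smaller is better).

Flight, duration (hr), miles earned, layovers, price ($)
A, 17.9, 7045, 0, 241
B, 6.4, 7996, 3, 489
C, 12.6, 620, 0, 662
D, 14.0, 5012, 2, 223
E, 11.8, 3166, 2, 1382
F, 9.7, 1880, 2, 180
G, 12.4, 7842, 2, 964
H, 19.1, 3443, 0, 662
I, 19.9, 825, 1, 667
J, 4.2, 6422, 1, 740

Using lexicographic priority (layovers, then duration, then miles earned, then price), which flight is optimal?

First minimize layovers: best is 0, kept {A, C, H}.
Then minimize duration: best is 12.6, kept {C}.

C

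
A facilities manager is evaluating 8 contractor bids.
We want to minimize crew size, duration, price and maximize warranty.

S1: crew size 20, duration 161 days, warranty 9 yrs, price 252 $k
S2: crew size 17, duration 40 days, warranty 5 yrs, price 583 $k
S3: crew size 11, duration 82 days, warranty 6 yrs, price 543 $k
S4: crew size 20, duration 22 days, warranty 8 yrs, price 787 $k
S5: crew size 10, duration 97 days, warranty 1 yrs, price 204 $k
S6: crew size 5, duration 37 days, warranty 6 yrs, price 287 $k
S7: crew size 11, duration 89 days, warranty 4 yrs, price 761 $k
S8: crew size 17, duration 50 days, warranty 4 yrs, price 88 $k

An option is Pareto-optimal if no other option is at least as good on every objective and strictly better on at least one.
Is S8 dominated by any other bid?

S1: worse on crew size (20 vs 17).
S2: worse on price (583 vs 88).
S3: worse on duration (82 vs 50).
S4: worse on crew size (20 vs 17).
S5: worse on duration (97 vs 50).
S6: worse on price (287 vs 88).
S7: worse on duration (89 vs 50).
No option is at least as good as S8 on every objective and strictly better on one.

No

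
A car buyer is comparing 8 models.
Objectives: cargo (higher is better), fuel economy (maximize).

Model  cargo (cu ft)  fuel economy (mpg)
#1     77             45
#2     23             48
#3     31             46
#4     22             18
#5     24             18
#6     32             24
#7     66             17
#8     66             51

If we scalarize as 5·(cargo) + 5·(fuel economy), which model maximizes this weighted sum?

#1

#1: 5·77 + 5·45 = 610
#2: 5·23 + 5·48 = 355
#3: 5·31 + 5·46 = 385
#4: 5·22 + 5·18 = 200
#5: 5·24 + 5·18 = 210
#6: 5·32 + 5·24 = 280
#7: 5·66 + 5·17 = 415
#8: 5·66 + 5·51 = 585
Highest: #1 at 610.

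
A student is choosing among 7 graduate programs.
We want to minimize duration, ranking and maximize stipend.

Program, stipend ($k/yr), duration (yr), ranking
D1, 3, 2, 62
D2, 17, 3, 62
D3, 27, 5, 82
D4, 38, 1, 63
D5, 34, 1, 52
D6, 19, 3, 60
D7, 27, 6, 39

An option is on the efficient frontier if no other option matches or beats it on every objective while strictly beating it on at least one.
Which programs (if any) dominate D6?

D5: stipend 34≥19, duration 1≤3, ranking 52≤60 — dominates D6.
Others (D1, D2, D3, D4, D7) are each worse than D6 on at least one objective.

D5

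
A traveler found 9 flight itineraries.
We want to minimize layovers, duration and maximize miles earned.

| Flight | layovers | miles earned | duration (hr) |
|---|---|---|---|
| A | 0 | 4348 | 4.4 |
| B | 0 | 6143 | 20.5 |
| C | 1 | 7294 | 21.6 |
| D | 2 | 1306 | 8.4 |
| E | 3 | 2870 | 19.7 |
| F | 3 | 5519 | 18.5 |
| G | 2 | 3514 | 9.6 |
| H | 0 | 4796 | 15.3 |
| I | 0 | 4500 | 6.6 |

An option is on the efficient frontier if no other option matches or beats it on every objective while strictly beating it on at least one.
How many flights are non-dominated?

6

A: not dominated (best duration).
B: not dominated.
C: not dominated (best miles earned).
D: dominated by A (layovers 0≤2, miles earned 4348≥1306, duration 4.4≤8.4).
E: dominated by A (layovers 0≤3, miles earned 4348≥2870, duration 4.4≤19.7).
F: not dominated.
G: dominated by A (layovers 0≤2, miles earned 4348≥3514, duration 4.4≤9.6).
H: not dominated.
I: not dominated.
Pareto-optimal: A, B, C, F, H, I → 6.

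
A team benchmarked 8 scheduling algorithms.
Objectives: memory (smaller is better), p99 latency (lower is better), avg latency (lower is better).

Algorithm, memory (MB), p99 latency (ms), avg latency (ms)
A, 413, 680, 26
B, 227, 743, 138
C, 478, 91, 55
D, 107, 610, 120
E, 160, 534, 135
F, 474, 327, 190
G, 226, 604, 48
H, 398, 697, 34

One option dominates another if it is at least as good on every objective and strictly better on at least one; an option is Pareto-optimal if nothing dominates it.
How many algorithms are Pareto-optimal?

7

A: not dominated (best avg latency).
B: dominated by D (memory 107≤227, p99 latency 610≤743, avg latency 120≤138).
C: not dominated (best p99 latency).
D: not dominated (best memory).
E: not dominated.
F: not dominated.
G: not dominated.
H: not dominated.
Pareto-optimal: A, C, D, E, F, G, H → 7.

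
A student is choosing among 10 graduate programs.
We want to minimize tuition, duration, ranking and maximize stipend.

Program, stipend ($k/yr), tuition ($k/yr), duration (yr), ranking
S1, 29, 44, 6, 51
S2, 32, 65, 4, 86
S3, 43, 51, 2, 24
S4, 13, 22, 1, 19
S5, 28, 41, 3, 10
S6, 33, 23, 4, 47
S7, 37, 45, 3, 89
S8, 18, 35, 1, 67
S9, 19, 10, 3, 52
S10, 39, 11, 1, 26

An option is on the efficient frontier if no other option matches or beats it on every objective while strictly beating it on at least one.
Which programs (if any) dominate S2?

S3, S6, S10

S3: stipend 43≥32, tuition 51≤65, duration 2≤4, ranking 24≤86 — dominates S2.
S6: stipend 33≥32, tuition 23≤65, duration 4≤4, ranking 47≤86 — dominates S2.
S10: stipend 39≥32, tuition 11≤65, duration 1≤4, ranking 26≤86 — dominates S2.
Others (S1, S4, S5, S7, S8, S9) are each worse than S2 on at least one objective.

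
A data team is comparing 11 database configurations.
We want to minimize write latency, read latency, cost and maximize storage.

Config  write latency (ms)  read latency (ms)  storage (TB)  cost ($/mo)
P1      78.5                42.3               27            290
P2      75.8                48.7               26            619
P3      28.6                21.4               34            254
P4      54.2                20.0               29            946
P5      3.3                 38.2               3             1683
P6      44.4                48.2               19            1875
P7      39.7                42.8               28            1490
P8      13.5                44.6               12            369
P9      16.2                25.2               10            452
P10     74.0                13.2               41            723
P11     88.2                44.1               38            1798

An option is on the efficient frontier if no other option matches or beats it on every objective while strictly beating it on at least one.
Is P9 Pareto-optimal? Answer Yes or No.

P1: worse on write latency (78.5 vs 16.2).
P2: worse on write latency (75.8 vs 16.2).
P3: worse on write latency (28.6 vs 16.2).
P4: worse on write latency (54.2 vs 16.2).
P5: worse on read latency (38.2 vs 25.2).
P6: worse on write latency (44.4 vs 16.2).
P7: worse on write latency (39.7 vs 16.2).
P8: worse on read latency (44.6 vs 25.2).
P10: worse on write latency (74.0 vs 16.2).
P11: worse on write latency (88.2 vs 16.2).
No option is at least as good as P9 on every objective and strictly better on one.

Yes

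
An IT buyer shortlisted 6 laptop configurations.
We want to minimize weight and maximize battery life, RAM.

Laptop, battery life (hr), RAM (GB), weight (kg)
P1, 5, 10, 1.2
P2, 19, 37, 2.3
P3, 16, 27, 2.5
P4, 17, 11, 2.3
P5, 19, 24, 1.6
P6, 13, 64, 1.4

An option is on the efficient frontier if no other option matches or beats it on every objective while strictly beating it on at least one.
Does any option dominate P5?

P1: worse on battery life (5 vs 19).
P2: worse on weight (2.3 vs 1.6).
P3: worse on battery life (16 vs 19).
P4: worse on battery life (17 vs 19).
P6: worse on battery life (13 vs 19).
No option is at least as good as P5 on every objective and strictly better on one.

No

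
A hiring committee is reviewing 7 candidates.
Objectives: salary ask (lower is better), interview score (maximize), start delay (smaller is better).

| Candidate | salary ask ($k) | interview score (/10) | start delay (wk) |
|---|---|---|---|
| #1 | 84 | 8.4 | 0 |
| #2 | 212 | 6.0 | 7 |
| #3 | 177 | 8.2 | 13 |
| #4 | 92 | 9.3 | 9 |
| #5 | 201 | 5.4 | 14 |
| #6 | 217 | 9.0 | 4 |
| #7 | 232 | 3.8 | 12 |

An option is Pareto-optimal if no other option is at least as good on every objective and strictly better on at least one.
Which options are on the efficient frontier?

#1: not dominated (best salary ask).
#2: dominated by #1 (salary ask 84≤212, interview score 8.4≥6.0, start delay 0≤7).
#3: dominated by #1 (salary ask 84≤177, interview score 8.4≥8.2, start delay 0≤13).
#4: not dominated (best interview score).
#5: dominated by #1 (salary ask 84≤201, interview score 8.4≥5.4, start delay 0≤14).
#6: not dominated.
#7: dominated by #1 (salary ask 84≤232, interview score 8.4≥3.8, start delay 0≤12).

#1, #4, #6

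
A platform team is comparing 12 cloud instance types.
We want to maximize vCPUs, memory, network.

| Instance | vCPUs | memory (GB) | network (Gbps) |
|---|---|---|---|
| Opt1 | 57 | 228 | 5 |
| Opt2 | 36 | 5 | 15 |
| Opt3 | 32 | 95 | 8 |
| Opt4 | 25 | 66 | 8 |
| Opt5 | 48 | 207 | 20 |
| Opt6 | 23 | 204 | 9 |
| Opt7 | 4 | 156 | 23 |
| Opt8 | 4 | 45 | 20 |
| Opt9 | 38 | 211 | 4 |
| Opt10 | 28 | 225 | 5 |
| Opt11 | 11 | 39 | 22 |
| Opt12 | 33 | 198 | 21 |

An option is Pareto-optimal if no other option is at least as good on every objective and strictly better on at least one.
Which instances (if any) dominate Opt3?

Opt5, Opt12

Opt5: vCPUs 48≥32, memory 207≥95, network 20≥8 — dominates Opt3.
Opt12: vCPUs 33≥32, memory 198≥95, network 21≥8 — dominates Opt3.
Others (Opt1, Opt2, Opt4, Opt6, Opt7, Opt8, Opt9, Opt10, Opt11) are each worse than Opt3 on at least one objective.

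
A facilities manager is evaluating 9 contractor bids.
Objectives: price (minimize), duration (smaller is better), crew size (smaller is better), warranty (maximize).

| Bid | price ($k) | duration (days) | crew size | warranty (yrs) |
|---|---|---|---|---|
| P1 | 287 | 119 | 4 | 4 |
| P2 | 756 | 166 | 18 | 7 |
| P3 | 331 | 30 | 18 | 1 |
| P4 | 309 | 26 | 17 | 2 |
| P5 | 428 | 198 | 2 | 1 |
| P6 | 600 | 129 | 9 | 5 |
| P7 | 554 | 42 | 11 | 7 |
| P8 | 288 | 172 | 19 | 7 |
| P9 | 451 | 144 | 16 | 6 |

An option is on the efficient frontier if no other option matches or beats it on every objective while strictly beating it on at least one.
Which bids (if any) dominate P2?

P7

P7: price 554≤756, duration 42≤166, crew size 11≤18, warranty 7≥7 — dominates P2.
Others (P1, P3, P4, P5, P6, P8, P9) are each worse than P2 on at least one objective.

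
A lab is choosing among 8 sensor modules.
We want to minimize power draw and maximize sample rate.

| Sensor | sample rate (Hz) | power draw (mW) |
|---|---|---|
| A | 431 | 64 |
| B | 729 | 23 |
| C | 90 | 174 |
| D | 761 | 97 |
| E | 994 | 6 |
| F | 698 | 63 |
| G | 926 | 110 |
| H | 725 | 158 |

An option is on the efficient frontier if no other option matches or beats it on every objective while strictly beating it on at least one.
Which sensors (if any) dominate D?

E: sample rate 994≥761, power draw 6≤97 — dominates D.
Others (A, B, C, F, G, H) are each worse than D on at least one objective.

E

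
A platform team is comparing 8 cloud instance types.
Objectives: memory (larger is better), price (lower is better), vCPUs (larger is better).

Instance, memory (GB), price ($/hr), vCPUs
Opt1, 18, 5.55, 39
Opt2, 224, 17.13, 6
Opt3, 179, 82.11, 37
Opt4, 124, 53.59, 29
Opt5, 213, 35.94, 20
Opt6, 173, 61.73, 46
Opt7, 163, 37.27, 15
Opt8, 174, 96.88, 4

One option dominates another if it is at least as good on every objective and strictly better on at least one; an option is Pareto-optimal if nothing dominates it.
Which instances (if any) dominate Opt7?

Opt5: memory 213≥163, price 35.94≤37.27, vCPUs 20≥15 — dominates Opt7.
Others (Opt1, Opt2, Opt3, Opt4, Opt6, Opt8) are each worse than Opt7 on at least one objective.

Opt5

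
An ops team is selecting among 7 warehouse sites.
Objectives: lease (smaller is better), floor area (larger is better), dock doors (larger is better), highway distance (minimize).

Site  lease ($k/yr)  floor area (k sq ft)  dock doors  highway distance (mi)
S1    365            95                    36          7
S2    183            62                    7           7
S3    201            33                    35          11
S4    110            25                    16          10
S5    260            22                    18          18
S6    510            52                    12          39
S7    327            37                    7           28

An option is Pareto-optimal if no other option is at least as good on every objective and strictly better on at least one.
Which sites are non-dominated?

S1: not dominated (best floor area).
S2: not dominated.
S3: not dominated.
S4: not dominated (best lease).
S5: dominated by S3 (lease 201≤260, floor area 33≥22, dock doors 35≥18, highway distance 11≤18).
S6: dominated by S1 (lease 365≤510, floor area 95≥52, dock doors 36≥12, highway distance 7≤39).
S7: dominated by S2 (lease 183≤327, floor area 62≥37, dock doors 7≥7, highway distance 7≤28).

S1, S2, S3, S4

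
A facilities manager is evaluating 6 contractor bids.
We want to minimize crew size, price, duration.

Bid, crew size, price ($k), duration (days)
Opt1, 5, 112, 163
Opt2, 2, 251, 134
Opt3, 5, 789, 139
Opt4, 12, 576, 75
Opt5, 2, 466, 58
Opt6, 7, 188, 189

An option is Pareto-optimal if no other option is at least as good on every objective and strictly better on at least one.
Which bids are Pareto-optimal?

Opt1: not dominated (best price).
Opt2: not dominated.
Opt3: dominated by Opt2 (crew size 2≤5, price 251≤789, duration 134≤139).
Opt4: dominated by Opt5 (crew size 2≤12, price 466≤576, duration 58≤75).
Opt5: not dominated (best duration).
Opt6: dominated by Opt1 (crew size 5≤7, price 112≤188, duration 163≤189).

Opt1, Opt2, Opt5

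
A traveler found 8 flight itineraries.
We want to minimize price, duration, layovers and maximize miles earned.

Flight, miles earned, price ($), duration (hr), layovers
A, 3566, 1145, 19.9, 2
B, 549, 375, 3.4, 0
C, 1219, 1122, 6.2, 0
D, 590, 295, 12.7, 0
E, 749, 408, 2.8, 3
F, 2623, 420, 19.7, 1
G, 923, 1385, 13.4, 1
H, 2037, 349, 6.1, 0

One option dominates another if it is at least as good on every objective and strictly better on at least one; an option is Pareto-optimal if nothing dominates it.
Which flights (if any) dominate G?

C: miles earned 1219≥923, price 1122≤1385, duration 6.2≤13.4, layovers 0≤1 — dominates G.
H: miles earned 2037≥923, price 349≤1385, duration 6.1≤13.4, layovers 0≤1 — dominates G.
Others (A, B, D, E, F) are each worse than G on at least one objective.

C, H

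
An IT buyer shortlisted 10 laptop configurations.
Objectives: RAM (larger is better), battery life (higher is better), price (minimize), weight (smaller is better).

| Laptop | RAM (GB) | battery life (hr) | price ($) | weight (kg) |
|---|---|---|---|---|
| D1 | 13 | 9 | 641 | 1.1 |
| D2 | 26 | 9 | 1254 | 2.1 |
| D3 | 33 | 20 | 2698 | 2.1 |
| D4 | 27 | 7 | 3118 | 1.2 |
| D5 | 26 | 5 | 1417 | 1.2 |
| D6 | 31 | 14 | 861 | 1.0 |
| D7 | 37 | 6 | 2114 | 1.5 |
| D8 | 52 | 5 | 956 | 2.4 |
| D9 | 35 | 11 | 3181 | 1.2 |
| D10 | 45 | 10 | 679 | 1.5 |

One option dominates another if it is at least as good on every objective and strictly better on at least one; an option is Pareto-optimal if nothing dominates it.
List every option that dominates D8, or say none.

D1: worse on RAM (13 vs 52).
D2: worse on RAM (26 vs 52).
D3: worse on RAM (33 vs 52).
D4: worse on RAM (27 vs 52).
D5: worse on RAM (26 vs 52).
D6: worse on RAM (31 vs 52).
D7: worse on RAM (37 vs 52).
D9: worse on RAM (35 vs 52).
D10: worse on RAM (45 vs 52).
No option dominates D8.

none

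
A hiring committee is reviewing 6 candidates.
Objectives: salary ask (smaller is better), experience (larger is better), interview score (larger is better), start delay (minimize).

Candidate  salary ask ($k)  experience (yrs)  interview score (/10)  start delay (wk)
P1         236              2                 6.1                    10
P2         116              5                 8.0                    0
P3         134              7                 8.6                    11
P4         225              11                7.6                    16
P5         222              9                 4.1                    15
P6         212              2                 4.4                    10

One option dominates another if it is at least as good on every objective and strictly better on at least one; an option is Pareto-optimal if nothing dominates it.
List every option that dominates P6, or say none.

P2: salary ask 116≤212, experience 5≥2, interview score 8.0≥4.4, start delay 0≤10 — dominates P6.
Others (P1, P3, P4, P5) are each worse than P6 on at least one objective.

P2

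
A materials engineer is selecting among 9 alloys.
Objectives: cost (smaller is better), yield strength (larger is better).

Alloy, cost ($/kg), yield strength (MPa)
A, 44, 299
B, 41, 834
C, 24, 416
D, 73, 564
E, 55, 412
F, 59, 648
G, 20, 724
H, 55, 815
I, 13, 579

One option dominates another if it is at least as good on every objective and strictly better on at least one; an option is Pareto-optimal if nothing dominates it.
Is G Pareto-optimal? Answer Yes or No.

A: worse on cost (44 vs 20).
B: worse on cost (41 vs 20).
C: worse on cost (24 vs 20).
D: worse on cost (73 vs 20).
E: worse on cost (55 vs 20).
F: worse on cost (59 vs 20).
H: worse on cost (55 vs 20).
I: worse on yield strength (579 vs 724).
No option is at least as good as G on every objective and strictly better on one.

Yes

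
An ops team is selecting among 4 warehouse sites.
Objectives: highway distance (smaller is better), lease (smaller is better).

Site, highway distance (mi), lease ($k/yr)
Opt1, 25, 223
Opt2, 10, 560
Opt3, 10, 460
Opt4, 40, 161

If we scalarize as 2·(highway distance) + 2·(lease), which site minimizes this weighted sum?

Opt4

Opt1: 2·25 + 2·223 = 496
Opt2: 2·10 + 2·560 = 1140
Opt3: 2·10 + 2·460 = 940
Opt4: 2·40 + 2·161 = 402
Lowest: Opt4 at 402.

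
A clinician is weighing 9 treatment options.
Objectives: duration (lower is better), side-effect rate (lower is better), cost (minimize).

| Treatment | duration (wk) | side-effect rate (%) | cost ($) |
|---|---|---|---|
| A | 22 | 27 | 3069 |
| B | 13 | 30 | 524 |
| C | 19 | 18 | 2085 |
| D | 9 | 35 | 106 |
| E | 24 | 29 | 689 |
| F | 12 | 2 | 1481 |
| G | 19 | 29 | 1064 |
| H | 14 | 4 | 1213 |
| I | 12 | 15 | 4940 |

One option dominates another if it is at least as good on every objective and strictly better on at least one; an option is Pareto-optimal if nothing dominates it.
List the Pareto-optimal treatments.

A: dominated by C (duration 19≤22, side-effect rate 18≤27, cost 2085≤3069).
B: not dominated.
C: dominated by F (duration 12≤19, side-effect rate 2≤18, cost 1481≤2085).
D: not dominated (best duration).
E: not dominated.
F: not dominated (best side-effect rate).
G: not dominated.
H: not dominated.
I: dominated by F (duration 12≤12, side-effect rate 2≤15, cost 1481≤4940).

B, D, E, F, G, H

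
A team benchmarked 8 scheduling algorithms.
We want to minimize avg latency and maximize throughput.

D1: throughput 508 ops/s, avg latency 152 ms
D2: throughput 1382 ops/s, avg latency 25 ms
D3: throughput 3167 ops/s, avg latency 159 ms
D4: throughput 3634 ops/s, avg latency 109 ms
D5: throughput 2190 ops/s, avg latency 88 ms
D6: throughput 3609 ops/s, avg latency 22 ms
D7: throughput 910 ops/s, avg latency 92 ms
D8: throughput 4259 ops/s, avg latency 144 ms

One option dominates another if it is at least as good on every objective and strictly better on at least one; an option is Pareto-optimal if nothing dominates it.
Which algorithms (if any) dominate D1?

D2, D4, D5, D6, D7, D8

D2: throughput 1382≥508, avg latency 25≤152 — dominates D1.
D4: throughput 3634≥508, avg latency 109≤152 — dominates D1.
D5: throughput 2190≥508, avg latency 88≤152 — dominates D1.
D6: throughput 3609≥508, avg latency 22≤152 — dominates D1.
D7: throughput 910≥508, avg latency 92≤152 — dominates D1.
D8: throughput 4259≥508, avg latency 144≤152 — dominates D1.
Others (D3) are each worse than D1 on at least one objective.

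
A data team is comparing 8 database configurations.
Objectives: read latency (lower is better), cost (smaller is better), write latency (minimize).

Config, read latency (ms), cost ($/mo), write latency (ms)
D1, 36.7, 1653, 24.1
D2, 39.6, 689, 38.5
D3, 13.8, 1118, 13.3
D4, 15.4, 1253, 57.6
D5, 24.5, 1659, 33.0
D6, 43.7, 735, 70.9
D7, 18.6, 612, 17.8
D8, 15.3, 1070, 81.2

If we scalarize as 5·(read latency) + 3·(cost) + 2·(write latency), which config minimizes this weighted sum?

D7

D1: 5·36.7 + 3·1653 + 2·24.1 = 5190.7
D2: 5·39.6 + 3·689 + 2·38.5 = 2342.0
D3: 5·13.8 + 3·1118 + 2·13.3 = 3449.6
D4: 5·15.4 + 3·1253 + 2·57.6 = 3951.2
D5: 5·24.5 + 3·1659 + 2·33.0 = 5165.5
D6: 5·43.7 + 3·735 + 2·70.9 = 2565.3
D7: 5·18.6 + 3·612 + 2·17.8 = 1964.6
D8: 5·15.3 + 3·1070 + 2·81.2 = 3448.9
Lowest: D7 at 1964.6.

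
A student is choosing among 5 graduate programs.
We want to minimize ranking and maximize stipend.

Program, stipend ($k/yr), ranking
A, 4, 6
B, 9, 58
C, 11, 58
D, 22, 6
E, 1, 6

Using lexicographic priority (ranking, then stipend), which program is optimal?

D

First minimize ranking: best is 6, kept {A, D, E}.
Then maximize stipend: best is 22, kept {D}.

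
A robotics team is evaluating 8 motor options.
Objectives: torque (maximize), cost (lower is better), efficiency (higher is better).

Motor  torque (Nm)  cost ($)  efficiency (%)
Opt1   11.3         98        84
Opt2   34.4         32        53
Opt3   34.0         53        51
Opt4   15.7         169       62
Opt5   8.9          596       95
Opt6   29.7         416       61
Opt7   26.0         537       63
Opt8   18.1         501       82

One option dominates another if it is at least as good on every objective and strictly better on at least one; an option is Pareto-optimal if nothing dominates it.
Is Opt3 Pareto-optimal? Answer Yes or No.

Opt2 vs Opt3: torque 34.4≥34.0, cost 32≤53, efficiency 53≥51 — Opt2 is at least as good on every objective and strictly better on at least one, so Opt2 dominates Opt3.

No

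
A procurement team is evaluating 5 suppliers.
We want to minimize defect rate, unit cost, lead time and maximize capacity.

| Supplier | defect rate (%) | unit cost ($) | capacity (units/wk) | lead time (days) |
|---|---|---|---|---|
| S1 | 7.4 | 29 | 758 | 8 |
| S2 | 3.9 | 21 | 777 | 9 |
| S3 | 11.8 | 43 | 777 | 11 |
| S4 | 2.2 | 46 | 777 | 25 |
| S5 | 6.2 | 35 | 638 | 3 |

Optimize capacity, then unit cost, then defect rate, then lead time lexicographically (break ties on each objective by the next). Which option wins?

First maximize capacity: best is 777, kept {S2, S3, S4}.
Then minimize unit cost: best is 21, kept {S2}.

S2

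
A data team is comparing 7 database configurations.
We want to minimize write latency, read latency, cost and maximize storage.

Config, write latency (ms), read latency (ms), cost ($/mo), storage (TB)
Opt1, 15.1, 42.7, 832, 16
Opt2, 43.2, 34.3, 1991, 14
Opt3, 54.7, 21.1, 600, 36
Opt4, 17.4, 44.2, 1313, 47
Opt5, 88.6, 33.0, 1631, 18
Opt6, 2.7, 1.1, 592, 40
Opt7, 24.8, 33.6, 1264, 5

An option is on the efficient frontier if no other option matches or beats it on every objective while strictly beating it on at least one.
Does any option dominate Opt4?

No

Opt1: worse on storage (16 vs 47).
Opt2: worse on write latency (43.2 vs 17.4).
Opt3: worse on write latency (54.7 vs 17.4).
Opt5: worse on write latency (88.6 vs 17.4).
Opt6: worse on storage (40 vs 47).
Opt7: worse on write latency (24.8 vs 17.4).
No option is at least as good as Opt4 on every objective and strictly better on one.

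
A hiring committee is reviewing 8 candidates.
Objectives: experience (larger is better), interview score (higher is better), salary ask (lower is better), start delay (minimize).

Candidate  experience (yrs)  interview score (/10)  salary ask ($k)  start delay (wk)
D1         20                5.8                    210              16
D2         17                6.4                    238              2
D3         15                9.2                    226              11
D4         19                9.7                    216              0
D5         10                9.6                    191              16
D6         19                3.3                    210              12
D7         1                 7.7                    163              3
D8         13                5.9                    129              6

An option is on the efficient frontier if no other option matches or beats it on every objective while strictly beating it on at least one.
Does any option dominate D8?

No

D1: worse on interview score (5.8 vs 5.9).
D2: worse on salary ask (238 vs 129).
D3: worse on salary ask (226 vs 129).
D4: worse on salary ask (216 vs 129).
D5: worse on experience (10 vs 13).
D6: worse on interview score (3.3 vs 5.9).
D7: worse on experience (1 vs 13).
No option is at least as good as D8 on every objective and strictly better on one.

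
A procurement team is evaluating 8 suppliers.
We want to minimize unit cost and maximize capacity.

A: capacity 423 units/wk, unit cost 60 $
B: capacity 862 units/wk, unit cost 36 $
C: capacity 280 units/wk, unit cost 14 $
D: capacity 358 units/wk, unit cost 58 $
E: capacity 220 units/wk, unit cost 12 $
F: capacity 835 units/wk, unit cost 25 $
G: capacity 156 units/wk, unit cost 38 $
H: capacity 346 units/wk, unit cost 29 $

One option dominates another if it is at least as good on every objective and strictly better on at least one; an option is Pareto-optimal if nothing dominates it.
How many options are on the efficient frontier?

A: dominated by B (capacity 862≥423, unit cost 36≤60).
B: not dominated (best capacity).
C: not dominated.
D: dominated by B (capacity 862≥358, unit cost 36≤58).
E: not dominated (best unit cost).
F: not dominated.
G: dominated by B (capacity 862≥156, unit cost 36≤38).
H: dominated by F (capacity 835≥346, unit cost 25≤29).
Pareto-optimal: B, C, E, F → 4.

4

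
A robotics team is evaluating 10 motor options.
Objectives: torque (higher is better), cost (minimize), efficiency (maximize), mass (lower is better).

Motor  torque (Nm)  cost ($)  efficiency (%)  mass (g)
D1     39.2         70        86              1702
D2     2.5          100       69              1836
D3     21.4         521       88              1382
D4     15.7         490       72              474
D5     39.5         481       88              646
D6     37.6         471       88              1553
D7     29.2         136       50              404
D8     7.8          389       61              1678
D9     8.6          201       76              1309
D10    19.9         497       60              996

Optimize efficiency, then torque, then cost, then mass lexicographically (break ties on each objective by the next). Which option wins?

First maximize efficiency: best is 88, kept {D3, D5, D6}.
Then maximize torque: best is 39.5, kept {D5}.

D5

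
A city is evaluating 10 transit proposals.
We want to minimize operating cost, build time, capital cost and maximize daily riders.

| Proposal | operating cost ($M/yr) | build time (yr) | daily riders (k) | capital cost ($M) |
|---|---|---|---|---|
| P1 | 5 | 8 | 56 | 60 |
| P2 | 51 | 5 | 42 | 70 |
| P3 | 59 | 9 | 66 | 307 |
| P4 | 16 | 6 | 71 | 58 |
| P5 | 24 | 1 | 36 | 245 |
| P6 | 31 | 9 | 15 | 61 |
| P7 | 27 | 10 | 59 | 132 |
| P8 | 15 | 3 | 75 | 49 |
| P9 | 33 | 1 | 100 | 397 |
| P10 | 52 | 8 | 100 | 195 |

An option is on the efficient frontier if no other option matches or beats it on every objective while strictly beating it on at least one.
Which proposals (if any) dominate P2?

P8

P8: operating cost 15≤51, build time 3≤5, daily riders 75≥42, capital cost 49≤70 — dominates P2.
Others (P1, P3, P4, P5, P6, P7, P9, P10) are each worse than P2 on at least one objective.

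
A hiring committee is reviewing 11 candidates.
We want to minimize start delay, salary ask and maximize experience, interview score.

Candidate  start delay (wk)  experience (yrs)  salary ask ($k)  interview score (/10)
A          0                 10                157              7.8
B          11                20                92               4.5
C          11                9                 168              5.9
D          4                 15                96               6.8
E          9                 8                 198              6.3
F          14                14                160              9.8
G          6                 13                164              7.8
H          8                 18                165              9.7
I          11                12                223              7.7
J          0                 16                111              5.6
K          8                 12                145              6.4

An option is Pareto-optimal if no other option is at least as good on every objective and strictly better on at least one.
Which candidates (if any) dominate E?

A, D, G, H, K

A: start delay 0≤9, experience 10≥8, salary ask 157≤198, interview score 7.8≥6.3 — dominates E.
D: start delay 4≤9, experience 15≥8, salary ask 96≤198, interview score 6.8≥6.3 — dominates E.
G: start delay 6≤9, experience 13≥8, salary ask 164≤198, interview score 7.8≥6.3 — dominates E.
H: start delay 8≤9, experience 18≥8, salary ask 165≤198, interview score 9.7≥6.3 — dominates E.
K: start delay 8≤9, experience 12≥8, salary ask 145≤198, interview score 6.4≥6.3 — dominates E.
Others (B, C, F, I, J) are each worse than E on at least one objective.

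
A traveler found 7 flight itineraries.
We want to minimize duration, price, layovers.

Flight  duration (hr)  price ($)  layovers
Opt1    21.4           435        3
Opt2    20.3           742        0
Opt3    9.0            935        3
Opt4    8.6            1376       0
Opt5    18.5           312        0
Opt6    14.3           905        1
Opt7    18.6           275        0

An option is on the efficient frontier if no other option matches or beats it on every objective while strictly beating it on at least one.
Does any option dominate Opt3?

No

Opt1: worse on duration (21.4 vs 9.0).
Opt2: worse on duration (20.3 vs 9.0).
Opt4: worse on price (1376 vs 935).
Opt5: worse on duration (18.5 vs 9.0).
Opt6: worse on duration (14.3 vs 9.0).
Opt7: worse on duration (18.6 vs 9.0).
No option is at least as good as Opt3 on every objective and strictly better on one.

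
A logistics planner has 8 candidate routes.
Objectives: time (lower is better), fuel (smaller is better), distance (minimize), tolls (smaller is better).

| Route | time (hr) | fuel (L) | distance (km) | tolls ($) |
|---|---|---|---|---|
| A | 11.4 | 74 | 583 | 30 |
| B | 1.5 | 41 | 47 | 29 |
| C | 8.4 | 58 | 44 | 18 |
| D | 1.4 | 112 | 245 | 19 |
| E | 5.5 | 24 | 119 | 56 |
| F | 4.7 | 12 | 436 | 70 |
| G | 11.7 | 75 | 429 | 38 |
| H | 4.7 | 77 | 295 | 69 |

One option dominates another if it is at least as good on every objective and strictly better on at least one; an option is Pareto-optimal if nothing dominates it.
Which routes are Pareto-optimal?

B, C, D, E, F

A: dominated by B (time 1.5≤11.4, fuel 41≤74, distance 47≤583, tolls 29≤30).
B: not dominated.
C: not dominated (best distance).
D: not dominated (best time).
E: not dominated.
F: not dominated (best fuel).
G: dominated by B (time 1.5≤11.7, fuel 41≤75, distance 47≤429, tolls 29≤38).
H: dominated by B (time 1.5≤4.7, fuel 41≤77, distance 47≤295, tolls 29≤69).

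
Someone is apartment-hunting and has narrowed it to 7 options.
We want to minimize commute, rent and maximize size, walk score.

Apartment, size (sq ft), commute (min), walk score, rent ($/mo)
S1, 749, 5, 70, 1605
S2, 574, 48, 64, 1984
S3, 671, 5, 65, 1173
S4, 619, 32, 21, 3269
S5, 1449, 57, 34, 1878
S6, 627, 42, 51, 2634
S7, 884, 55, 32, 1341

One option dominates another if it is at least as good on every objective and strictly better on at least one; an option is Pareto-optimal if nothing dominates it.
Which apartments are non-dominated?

S1: not dominated (best walk score).
S2: dominated by S1 (size 749≥574, commute 5≤48, walk score 70≥64, rent 1605≤1984).
S3: not dominated (best rent).
S4: dominated by S1 (size 749≥619, commute 5≤32, walk score 70≥21, rent 1605≤3269).
S5: not dominated (best size).
S6: dominated by S1 (size 749≥627, commute 5≤42, walk score 70≥51, rent 1605≤2634).
S7: not dominated.

S1, S3, S5, S7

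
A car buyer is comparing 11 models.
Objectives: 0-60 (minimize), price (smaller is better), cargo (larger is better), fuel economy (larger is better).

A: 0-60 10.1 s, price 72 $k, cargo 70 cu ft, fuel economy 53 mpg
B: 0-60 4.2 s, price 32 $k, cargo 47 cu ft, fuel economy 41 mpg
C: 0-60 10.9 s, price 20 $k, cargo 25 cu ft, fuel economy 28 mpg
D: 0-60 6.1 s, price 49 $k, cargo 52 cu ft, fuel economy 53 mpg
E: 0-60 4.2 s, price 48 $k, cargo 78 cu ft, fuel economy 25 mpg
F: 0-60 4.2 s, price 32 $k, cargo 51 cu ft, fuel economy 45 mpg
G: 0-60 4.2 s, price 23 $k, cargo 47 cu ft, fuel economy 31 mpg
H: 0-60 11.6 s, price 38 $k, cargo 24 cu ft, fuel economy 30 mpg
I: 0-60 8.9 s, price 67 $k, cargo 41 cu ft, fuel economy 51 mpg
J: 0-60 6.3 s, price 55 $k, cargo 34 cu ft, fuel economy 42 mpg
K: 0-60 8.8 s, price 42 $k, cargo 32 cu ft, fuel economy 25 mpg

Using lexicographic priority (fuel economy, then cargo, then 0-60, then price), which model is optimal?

A

First maximize fuel economy: best is 53, kept {A, D}.
Then maximize cargo: best is 70, kept {A}.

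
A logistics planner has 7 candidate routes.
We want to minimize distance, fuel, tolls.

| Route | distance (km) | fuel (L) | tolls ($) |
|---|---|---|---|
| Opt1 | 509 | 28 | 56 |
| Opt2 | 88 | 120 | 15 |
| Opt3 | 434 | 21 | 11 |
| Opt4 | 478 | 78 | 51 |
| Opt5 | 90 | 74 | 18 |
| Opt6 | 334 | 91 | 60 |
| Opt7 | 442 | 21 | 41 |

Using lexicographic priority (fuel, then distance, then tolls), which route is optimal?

Opt3

First minimize fuel: best is 21, kept {Opt3, Opt7}.
Then minimize distance: best is 434, kept {Opt3}.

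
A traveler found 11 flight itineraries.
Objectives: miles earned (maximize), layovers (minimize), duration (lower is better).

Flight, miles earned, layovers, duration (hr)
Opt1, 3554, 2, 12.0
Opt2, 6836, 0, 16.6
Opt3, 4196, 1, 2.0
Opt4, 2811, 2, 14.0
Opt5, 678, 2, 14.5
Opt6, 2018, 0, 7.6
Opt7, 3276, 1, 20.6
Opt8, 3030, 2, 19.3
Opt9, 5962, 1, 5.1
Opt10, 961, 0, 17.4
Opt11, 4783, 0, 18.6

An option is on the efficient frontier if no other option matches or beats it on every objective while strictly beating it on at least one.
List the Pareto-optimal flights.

Opt2, Opt3, Opt6, Opt9

Opt1: dominated by Opt3 (miles earned 4196≥3554, layovers 1≤2, duration 2.0≤12.0).
Opt2: not dominated (best miles earned).
Opt3: not dominated (best duration).
Opt4: dominated by Opt1 (miles earned 3554≥2811, layovers 2≤2, duration 12.0≤14.0).
Opt5: dominated by Opt1 (miles earned 3554≥678, layovers 2≤2, duration 12.0≤14.5).
Opt6: not dominated.
Opt7: dominated by Opt2 (miles earned 6836≥3276, layovers 0≤1, duration 16.6≤20.6).
Opt8: dominated by Opt1 (miles earned 3554≥3030, layovers 2≤2, duration 12.0≤19.3).
Opt9: not dominated.
Opt10: dominated by Opt2 (miles earned 6836≥961, layovers 0≤0, duration 16.6≤17.4).
Opt11: dominated by Opt2 (miles earned 6836≥4783, layovers 0≤0, duration 16.6≤18.6).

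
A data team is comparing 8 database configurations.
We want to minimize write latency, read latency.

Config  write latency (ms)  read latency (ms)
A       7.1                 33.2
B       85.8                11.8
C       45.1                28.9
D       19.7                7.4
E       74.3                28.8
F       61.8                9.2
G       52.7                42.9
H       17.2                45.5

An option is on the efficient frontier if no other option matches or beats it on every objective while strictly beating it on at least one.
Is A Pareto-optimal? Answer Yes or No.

Yes

B: worse on write latency (85.8 vs 7.1).
C: worse on write latency (45.1 vs 7.1).
D: worse on write latency (19.7 vs 7.1).
E: worse on write latency (74.3 vs 7.1).
F: worse on write latency (61.8 vs 7.1).
G: worse on write latency (52.7 vs 7.1).
H: worse on write latency (17.2 vs 7.1).
No option is at least as good as A on every objective and strictly better on one.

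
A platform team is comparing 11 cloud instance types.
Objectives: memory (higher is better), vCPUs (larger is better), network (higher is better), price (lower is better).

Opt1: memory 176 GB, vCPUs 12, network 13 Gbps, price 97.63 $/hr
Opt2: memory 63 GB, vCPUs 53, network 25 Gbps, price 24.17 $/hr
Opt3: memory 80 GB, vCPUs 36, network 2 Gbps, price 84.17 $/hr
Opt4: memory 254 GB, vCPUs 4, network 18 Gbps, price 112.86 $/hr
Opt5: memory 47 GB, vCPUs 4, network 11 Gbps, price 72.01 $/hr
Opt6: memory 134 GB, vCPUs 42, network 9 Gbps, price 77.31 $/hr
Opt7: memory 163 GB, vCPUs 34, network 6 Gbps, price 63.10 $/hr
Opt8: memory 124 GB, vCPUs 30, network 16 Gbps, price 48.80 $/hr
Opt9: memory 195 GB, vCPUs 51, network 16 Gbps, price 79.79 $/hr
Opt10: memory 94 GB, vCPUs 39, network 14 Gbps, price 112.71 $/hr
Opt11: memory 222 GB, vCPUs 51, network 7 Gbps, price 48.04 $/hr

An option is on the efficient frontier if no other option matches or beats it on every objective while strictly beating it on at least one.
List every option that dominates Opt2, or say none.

none

Opt1: worse on vCPUs (12 vs 53).
Opt3: worse on vCPUs (36 vs 53).
Opt4: worse on vCPUs (4 vs 53).
Opt5: worse on memory (47 vs 63).
Opt6: worse on vCPUs (42 vs 53).
Opt7: worse on vCPUs (34 vs 53).
Opt8: worse on vCPUs (30 vs 53).
Opt9: worse on vCPUs (51 vs 53).
Opt10: worse on vCPUs (39 vs 53).
Opt11: worse on vCPUs (51 vs 53).
No option dominates Opt2.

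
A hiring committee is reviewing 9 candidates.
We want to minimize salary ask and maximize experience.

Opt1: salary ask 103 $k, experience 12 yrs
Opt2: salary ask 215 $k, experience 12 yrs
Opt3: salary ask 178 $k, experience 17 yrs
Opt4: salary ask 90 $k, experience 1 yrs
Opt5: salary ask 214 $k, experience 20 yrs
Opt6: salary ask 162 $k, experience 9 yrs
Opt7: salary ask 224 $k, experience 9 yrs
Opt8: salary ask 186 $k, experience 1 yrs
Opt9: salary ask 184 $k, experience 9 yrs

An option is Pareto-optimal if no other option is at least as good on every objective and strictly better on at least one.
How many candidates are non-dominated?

Opt1: not dominated.
Opt2: dominated by Opt1 (salary ask 103≤215, experience 12≥12).
Opt3: not dominated.
Opt4: not dominated (best salary ask).
Opt5: not dominated (best experience).
Opt6: dominated by Opt1 (salary ask 103≤162, experience 12≥9).
Opt7: dominated by Opt1 (salary ask 103≤224, experience 12≥9).
Opt8: dominated by Opt1 (salary ask 103≤186, experience 12≥1).
Opt9: dominated by Opt1 (salary ask 103≤184, experience 12≥9).
Pareto-optimal: Opt1, Opt3, Opt4, Opt5 → 4.

4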